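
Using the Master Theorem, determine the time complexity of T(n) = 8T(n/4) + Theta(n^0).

Master Theorem for T(n) = 8T(n/4) + O(n^0):

a = 8, b = 4, c = 0
log_b(a) = log_4(8) = 1.5000

Case 1: c = 0 < log_4(8) = 1.5000
T(n) = O(n^(log_4 8))

For T(n) = 8T(n/4) + O(n^0): log_4(8) = 1.5000. This is Case 1 of the Master Theorem (c < log_b(a), work dominated by leaves), giving O(n^(log_4 8)).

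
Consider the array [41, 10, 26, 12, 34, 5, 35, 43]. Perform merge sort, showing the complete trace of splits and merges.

Merge sort trace:

Split: [41, 10, 26, 12, 34, 5, 35, 43] -> [41, 10, 26, 12] and [34, 5, 35, 43]
  Split: [41, 10, 26, 12] -> [41, 10] and [26, 12]
    Split: [41, 10] -> [41] and [10]
    Merge: [41] + [10] -> [10, 41]
    Split: [26, 12] -> [26] and [12]
    Merge: [26] + [12] -> [12, 26]
  Merge: [10, 41] + [12, 26] -> [10, 12, 26, 41]
  Split: [34, 5, 35, 43] -> [34, 5] and [35, 43]
    Split: [34, 5] -> [34] and [5]
    Merge: [34] + [5] -> [5, 34]
    Split: [35, 43] -> [35] and [43]
    Merge: [35] + [43] -> [35, 43]
  Merge: [5, 34] + [35, 43] -> [5, 34, 35, 43]
Merge: [10, 12, 26, 41] + [5, 34, 35, 43] -> [5, 10, 12, 26, 34, 35, 41, 43]

Final sorted array: [5, 10, 12, 26, 34, 35, 41, 43]

The merge sort proceeds by recursively splitting the array and merging sorted halves.
After all merges, the sorted array is [5, 10, 12, 26, 34, 35, 41, 43].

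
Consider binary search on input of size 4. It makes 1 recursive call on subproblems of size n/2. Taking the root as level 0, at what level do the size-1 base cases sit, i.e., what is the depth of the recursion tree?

For divide and conquer with division factor 2:

Problem sizes at each level:
Level 0: 4
Level 1: 2
Level 2: 1

The root is level 0 and the size-1 base case is level 2 (the tree spans levels 0 through 2, i.e. 3 levels counting the root), so the depth is the number of divisions: log_2(4) = 2

The recursion tree depth is log_2(4) = 2. At each level, the problem size is divided by 2, so it takes 2 divisions to reduce to a base case of size 1. The algorithm makes 1 recursive call at each level.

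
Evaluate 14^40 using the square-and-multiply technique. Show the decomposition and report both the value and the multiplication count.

Computing 14^40 by squaring (build up from 14^1; each line after the first costs one multiplication):

14^1 = 14
14^2 = (14^1)^2 = 14^2 = 196
14^4 = (14^2)^2 = 196^2 = 38416
14^5 = 14 * 14^4 = 14 * 38416 = 537824
14^10 = (14^5)^2 = 537824^2 = 289254654976
14^20 = (14^10)^2 = 289254654976^2 = 83668255425284801560576
14^40 = (14^20)^2 = 83668255425284801560576^2 = 7000376965910699630056503868178506524997451776

Result: 7000376965910699630056503868178506524997451776
Multiplications needed: 6 (6 lines after 14^1)

14^40 = 7000376965910699630056503868178506524997451776. Using exponentiation by squaring, this requires 6 multiplications. The key idea: if the exponent is even, square the half-power; if odd, multiply by the base once.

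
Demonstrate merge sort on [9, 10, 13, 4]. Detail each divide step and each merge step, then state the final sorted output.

Merge sort trace:

Split: [9, 10, 13, 4] -> [9, 10] and [13, 4]
  Split: [9, 10] -> [9] and [10]
  Merge: [9] + [10] -> [9, 10]
  Split: [13, 4] -> [13] and [4]
  Merge: [13] + [4] -> [4, 13]
Merge: [9, 10] + [4, 13] -> [4, 9, 10, 13]

Final sorted array: [4, 9, 10, 13]

The merge sort proceeds by recursively splitting the array and merging sorted halves.
After all merges, the sorted array is [4, 9, 10, 13].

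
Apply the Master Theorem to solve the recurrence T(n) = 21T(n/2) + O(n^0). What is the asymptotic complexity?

Master Theorem for T(n) = 21T(n/2) + O(n^0):

a = 21, b = 2, c = 0
log_b(a) = log_2(21) = 4.3923

Case 1: c = 0 < log_2(21) = 4.3923
T(n) = O(n^(log_2 21))

For T(n) = 21T(n/2) + O(n^0): log_2(21) = 4.3923. This is Case 1 of the Master Theorem (c < log_b(a), work dominated by leaves), giving O(n^(log_2 21)).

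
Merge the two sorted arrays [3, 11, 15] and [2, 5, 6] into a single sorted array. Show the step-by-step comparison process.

Merging process:

Compare 3 vs 2: take 2 from right. Merged: [2]
Compare 3 vs 5: take 3 from left. Merged: [2, 3]
Compare 11 vs 5: take 5 from right. Merged: [2, 3, 5]
Compare 11 vs 6: take 6 from right. Merged: [2, 3, 5, 6]
Append remaining from left: [11, 15]. Merged: [2, 3, 5, 6, 11, 15]

Final merged array: [2, 3, 5, 6, 11, 15]
Total comparisons: 4

The merged array is [2, 3, 5, 6, 11, 15], requiring 4 comparisons. The merge step runs in O(n) time where n is the total number of elements.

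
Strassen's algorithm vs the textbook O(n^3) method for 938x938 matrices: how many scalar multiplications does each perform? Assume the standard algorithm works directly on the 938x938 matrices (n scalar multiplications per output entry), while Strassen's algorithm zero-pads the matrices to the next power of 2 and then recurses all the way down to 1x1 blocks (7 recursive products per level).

Matrix multiplication for 938x938 matrices:

Strassen's algorithm requires power-of-2 dimensions. Pad 938x938 to 1024x1024 (next power of 2).

Standard algorithm: 938^3 = 825293672 multiplications
Strassen's algorithm: 7^(log2(1024)) = 7^10 = 282475249 multiplications
Savings: 825293672 - 282475249 = 542818423 multiplications

Standard: 825293672 multiplications (938^3). Strassen: 282475249 multiplications (7^10, after padding to 1024x1024). Strassen reduces 8 recursive multiplications to 7 at each level.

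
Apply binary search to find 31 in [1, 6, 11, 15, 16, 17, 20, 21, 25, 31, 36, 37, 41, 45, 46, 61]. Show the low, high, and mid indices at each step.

Binary search for 31 in [1, 6, 11, 15, 16, 17, 20, 21, 25, 31, 36, 37, 41, 45, 46, 61]:

lo=0, hi=15, mid=7, arr[mid]=21 -> 21 < 31, search right half
lo=8, hi=15, mid=11, arr[mid]=37 -> 37 > 31, search left half
lo=8, hi=10, mid=9, arr[mid]=31 -> Found target at index 9!

Binary search finds 31 at index 9 after 3 comparisons. The search repeatedly halves the search space by comparing with the middle element.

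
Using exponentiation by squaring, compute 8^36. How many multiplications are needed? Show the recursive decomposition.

Computing 8^36 by squaring (build up from 8^1; each line after the first costs one multiplication):

8^1 = 8
8^2 = (8^1)^2 = 8^2 = 64
8^4 = (8^2)^2 = 64^2 = 4096
8^8 = (8^4)^2 = 4096^2 = 16777216
8^9 = 8 * 8^8 = 8 * 16777216 = 134217728
8^18 = (8^9)^2 = 134217728^2 = 18014398509481984
8^36 = (8^18)^2 = 18014398509481984^2 = 324518553658426726783156020576256

Result: 324518553658426726783156020576256
Multiplications needed: 6 (6 lines after 8^1)

8^36 = 324518553658426726783156020576256. Using exponentiation by squaring, this requires 6 multiplications. The key idea: if the exponent is even, square the half-power; if odd, multiply by the base once.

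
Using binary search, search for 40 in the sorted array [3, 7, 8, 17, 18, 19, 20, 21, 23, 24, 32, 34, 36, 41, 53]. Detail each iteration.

Binary search for 40 in [3, 7, 8, 17, 18, 19, 20, 21, 23, 24, 32, 34, 36, 41, 53]:

lo=0, hi=14, mid=7, arr[mid]=21 -> 21 < 40, search right half
lo=8, hi=14, mid=11, arr[mid]=34 -> 34 < 40, search right half
lo=12, hi=14, mid=13, arr[mid]=41 -> 41 > 40, search left half
lo=12, hi=12, mid=12, arr[mid]=36 -> 36 < 40, search right half
lo=13 > hi=12, target 40 not found

Binary search determines that 40 is not in the array after 4 comparisons. The search space was exhausted without finding the target.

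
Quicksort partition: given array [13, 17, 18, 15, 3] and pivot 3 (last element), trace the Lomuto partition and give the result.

Lomuto partition with pivot = 3:

Initial array: [13, 17, 18, 15, 3]

arr[0]=13 > 3: no swap
arr[1]=17 > 3: no swap
arr[2]=18 > 3: no swap
arr[3]=15 > 3: no swap

Place pivot at position 0: [3, 17, 18, 15, 13]
Pivot position: 0

After partitioning with pivot 3, the array becomes [3, 17, 18, 15, 13]. The pivot is placed at index 0. All elements to the left of the pivot are <= 3, and all elements to the right are > 3.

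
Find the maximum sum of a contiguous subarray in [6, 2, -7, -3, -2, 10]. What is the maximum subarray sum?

Using Kadane's algorithm on [6, 2, -7, -3, -2, 10]:

Scanning through the array:
Position 1 (value 2): max_ending_here = 8, max_so_far = 8
Position 2 (value -7): max_ending_here = 1, max_so_far = 8
Position 3 (value -3): max_ending_here = -2, max_so_far = 8
Position 4 (value -2): max_ending_here = -2, max_so_far = 8
Position 5 (value 10): max_ending_here = 10, max_so_far = 10

Maximum subarray: [10]
Maximum sum: 10

The maximum subarray is [10] with sum 10. This subarray runs from index 5 to index 5.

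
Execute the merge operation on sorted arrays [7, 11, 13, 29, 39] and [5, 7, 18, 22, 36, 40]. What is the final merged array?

Merging process:

Compare 7 vs 5: take 5 from right. Merged: [5]
Compare 7 vs 7: take 7 from left. Merged: [5, 7]
Compare 11 vs 7: take 7 from right. Merged: [5, 7, 7]
Compare 11 vs 18: take 11 from left. Merged: [5, 7, 7, 11]
Compare 13 vs 18: take 13 from left. Merged: [5, 7, 7, 11, 13]
Compare 29 vs 18: take 18 from right. Merged: [5, 7, 7, 11, 13, 18]
Compare 29 vs 22: take 22 from right. Merged: [5, 7, 7, 11, 13, 18, 22]
Compare 29 vs 36: take 29 from left. Merged: [5, 7, 7, 11, 13, 18, 22, 29]
Compare 39 vs 36: take 36 from right. Merged: [5, 7, 7, 11, 13, 18, 22, 29, 36]
Compare 39 vs 40: take 39 from left. Merged: [5, 7, 7, 11, 13, 18, 22, 29, 36, 39]
Append remaining from right: [40]. Merged: [5, 7, 7, 11, 13, 18, 22, 29, 36, 39, 40]

Final merged array: [5, 7, 7, 11, 13, 18, 22, 29, 36, 39, 40]
Total comparisons: 10

The merged array is [5, 7, 7, 11, 13, 18, 22, 29, 36, 39, 40], requiring 10 comparisons. The merge step runs in O(n) time where n is the total number of elements.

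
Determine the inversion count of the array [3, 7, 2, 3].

Finding inversions in [3, 7, 2, 3]:

(0, 2): arr[0]=3 > arr[2]=2
(1, 2): arr[1]=7 > arr[2]=2
(1, 3): arr[1]=7 > arr[3]=3

Total inversions: 3

The array has 3 inversion(s): (0,2), (1,2), (1,3). Each pair (i,j) satisfies i < j and arr[i] > arr[j].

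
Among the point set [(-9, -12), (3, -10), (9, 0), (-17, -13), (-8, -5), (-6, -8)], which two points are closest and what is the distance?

Computing all pairwise distances among 6 points:

d((-9, -12), (3, -10)) = 12.1655
d((-9, -12), (9, 0)) = 21.6333
d((-9, -12), (-17, -13)) = 8.0623
d((-9, -12), (-8, -5)) = 7.0711
d((-9, -12), (-6, -8)) = 5.0
d((3, -10), (9, 0)) = 11.6619
d((3, -10), (-17, -13)) = 20.2237
d((3, -10), (-8, -5)) = 12.083
d((3, -10), (-6, -8)) = 9.2195
d((9, 0), (-17, -13)) = 29.0689
d((9, 0), (-8, -5)) = 17.72
d((9, 0), (-6, -8)) = 17.0
d((-17, -13), (-8, -5)) = 12.0416
d((-17, -13), (-6, -8)) = 12.083
d((-8, -5), (-6, -8)) = 3.6056 <-- minimum

Closest pair: (-8, -5) and (-6, -8) with distance 3.6056

The closest pair is (-8, -5) and (-6, -8) with Euclidean distance 3.6056. For 6 points, brute-force pairwise comparison is shown above. For large n, the divide-and-conquer algorithm (sort by x, recurse on halves, check the dividing strip) achieves O(n log n).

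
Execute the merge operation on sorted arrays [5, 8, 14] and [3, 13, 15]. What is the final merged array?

Merging process:

Compare 5 vs 3: take 3 from right. Merged: [3]
Compare 5 vs 13: take 5 from left. Merged: [3, 5]
Compare 8 vs 13: take 8 from left. Merged: [3, 5, 8]
Compare 14 vs 13: take 13 from right. Merged: [3, 5, 8, 13]
Compare 14 vs 15: take 14 from left. Merged: [3, 5, 8, 13, 14]
Append remaining from right: [15]. Merged: [3, 5, 8, 13, 14, 15]

Final merged array: [3, 5, 8, 13, 14, 15]
Total comparisons: 5

The merged array is [3, 5, 8, 13, 14, 15], requiring 5 comparisons. The merge step runs in O(n) time where n is the total number of elements.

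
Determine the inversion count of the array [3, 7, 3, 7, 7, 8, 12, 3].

Finding inversions in [3, 7, 3, 7, 7, 8, 12, 3]:

(1, 2): arr[1]=7 > arr[2]=3
(1, 7): arr[1]=7 > arr[7]=3
(3, 7): arr[3]=7 > arr[7]=3
(4, 7): arr[4]=7 > arr[7]=3
(5, 7): arr[5]=8 > arr[7]=3
(6, 7): arr[6]=12 > arr[7]=3

Total inversions: 6

The array has 6 inversion(s): (1,2), (1,7), (3,7), (4,7), (5,7), (6,7). Each pair (i,j) satisfies i < j and arr[i] > arr[j].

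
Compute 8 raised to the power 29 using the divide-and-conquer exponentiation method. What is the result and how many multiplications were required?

Computing 8^29 by squaring (build up from 8^1; each line after the first costs one multiplication):

8^1 = 8
8^2 = (8^1)^2 = 8^2 = 64
8^3 = 8 * 8^2 = 8 * 64 = 512
8^6 = (8^3)^2 = 512^2 = 262144
8^7 = 8 * 8^6 = 8 * 262144 = 2097152
8^14 = (8^7)^2 = 2097152^2 = 4398046511104
8^28 = (8^14)^2 = 4398046511104^2 = 19342813113834066795298816
8^29 = 8 * 8^28 = 8 * 19342813113834066795298816 = 154742504910672534362390528

Result: 154742504910672534362390528
Multiplications needed: 7 (7 lines after 8^1)

8^29 = 154742504910672534362390528. Using exponentiation by squaring, this requires 7 multiplications. The key idea: if the exponent is even, square the half-power; if odd, multiply by the base once.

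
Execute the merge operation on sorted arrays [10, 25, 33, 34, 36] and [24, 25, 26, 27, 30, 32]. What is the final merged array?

Merging process:

Compare 10 vs 24: take 10 from left. Merged: [10]
Compare 25 vs 24: take 24 from right. Merged: [10, 24]
Compare 25 vs 25: take 25 from left. Merged: [10, 24, 25]
Compare 33 vs 25: take 25 from right. Merged: [10, 24, 25, 25]
Compare 33 vs 26: take 26 from right. Merged: [10, 24, 25, 25, 26]
Compare 33 vs 27: take 27 from right. Merged: [10, 24, 25, 25, 26, 27]
Compare 33 vs 30: take 30 from right. Merged: [10, 24, 25, 25, 26, 27, 30]
Compare 33 vs 32: take 32 from right. Merged: [10, 24, 25, 25, 26, 27, 30, 32]
Append remaining from left: [33, 34, 36]. Merged: [10, 24, 25, 25, 26, 27, 30, 32, 33, 34, 36]

Final merged array: [10, 24, 25, 25, 26, 27, 30, 32, 33, 34, 36]
Total comparisons: 8

The merged array is [10, 24, 25, 25, 26, 27, 30, 32, 33, 34, 36], requiring 8 comparisons. The merge step runs in O(n) time where n is the total number of elements.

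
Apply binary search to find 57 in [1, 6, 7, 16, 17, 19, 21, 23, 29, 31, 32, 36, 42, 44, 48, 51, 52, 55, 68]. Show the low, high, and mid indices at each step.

Binary search for 57 in [1, 6, 7, 16, 17, 19, 21, 23, 29, 31, 32, 36, 42, 44, 48, 51, 52, 55, 68]:

lo=0, hi=18, mid=9, arr[mid]=31 -> 31 < 57, search right half
lo=10, hi=18, mid=14, arr[mid]=48 -> 48 < 57, search right half
lo=15, hi=18, mid=16, arr[mid]=52 -> 52 < 57, search right half
lo=17, hi=18, mid=17, arr[mid]=55 -> 55 < 57, search right half
lo=18, hi=18, mid=18, arr[mid]=68 -> 68 > 57, search left half
lo=18 > hi=17, target 57 not found

Binary search determines that 57 is not in the array after 5 comparisons. The search space was exhausted without finding the target.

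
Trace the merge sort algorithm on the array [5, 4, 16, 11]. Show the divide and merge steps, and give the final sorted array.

Merge sort trace:

Split: [5, 4, 16, 11] -> [5, 4] and [16, 11]
  Split: [5, 4] -> [5] and [4]
  Merge: [5] + [4] -> [4, 5]
  Split: [16, 11] -> [16] and [11]
  Merge: [16] + [11] -> [11, 16]
Merge: [4, 5] + [11, 16] -> [4, 5, 11, 16]

Final sorted array: [4, 5, 11, 16]

The merge sort proceeds by recursively splitting the array and merging sorted halves.
After all merges, the sorted array is [4, 5, 11, 16].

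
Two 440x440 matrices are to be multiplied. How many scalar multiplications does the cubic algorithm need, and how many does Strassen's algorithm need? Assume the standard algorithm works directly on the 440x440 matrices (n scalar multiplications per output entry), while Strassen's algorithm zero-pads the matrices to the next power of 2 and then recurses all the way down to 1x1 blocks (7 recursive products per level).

Matrix multiplication for 440x440 matrices:

Strassen's algorithm requires power-of-2 dimensions. Pad 440x440 to 512x512 (next power of 2).

Standard algorithm: 440^3 = 85184000 multiplications
Strassen's algorithm: 7^(log2(512)) = 7^9 = 40353607 multiplications
Savings: 85184000 - 40353607 = 44830393 multiplications

Standard: 85184000 multiplications (440^3). Strassen: 40353607 multiplications (7^9, after padding to 512x512). Strassen reduces 8 recursive multiplications to 7 at each level.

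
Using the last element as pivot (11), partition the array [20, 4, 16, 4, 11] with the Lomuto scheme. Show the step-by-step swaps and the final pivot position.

Lomuto partition with pivot = 11:

Initial array: [20, 4, 16, 4, 11]

arr[0]=20 > 11: no swap
arr[1]=4 <= 11: swap with position 0, array becomes [4, 20, 16, 4, 11]
arr[2]=16 > 11: no swap
arr[3]=4 <= 11: swap with position 1, array becomes [4, 4, 16, 20, 11]

Place pivot at position 2: [4, 4, 11, 20, 16]
Pivot position: 2

After partitioning with pivot 11, the array becomes [4, 4, 11, 20, 16]. The pivot is placed at index 2. All elements to the left of the pivot are <= 11, and all elements to the right are > 11.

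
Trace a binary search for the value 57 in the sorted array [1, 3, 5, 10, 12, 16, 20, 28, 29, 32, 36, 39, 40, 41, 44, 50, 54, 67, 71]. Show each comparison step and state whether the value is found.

Binary search for 57 in [1, 3, 5, 10, 12, 16, 20, 28, 29, 32, 36, 39, 40, 41, 44, 50, 54, 67, 71]:

lo=0, hi=18, mid=9, arr[mid]=32 -> 32 < 57, search right half
lo=10, hi=18, mid=14, arr[mid]=44 -> 44 < 57, search right half
lo=15, hi=18, mid=16, arr[mid]=54 -> 54 < 57, search right half
lo=17, hi=18, mid=17, arr[mid]=67 -> 67 > 57, search left half
lo=17 > hi=16, target 57 not found

Binary search determines that 57 is not in the array after 4 comparisons. The search space was exhausted without finding the target.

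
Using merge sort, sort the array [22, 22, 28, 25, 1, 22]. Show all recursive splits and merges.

Merge sort trace:

Split: [22, 22, 28, 25, 1, 22] -> [22, 22, 28] and [25, 1, 22]
  Split: [22, 22, 28] -> [22] and [22, 28]
    Split: [22, 28] -> [22] and [28]
    Merge: [22] + [28] -> [22, 28]
  Merge: [22] + [22, 28] -> [22, 22, 28]
  Split: [25, 1, 22] -> [25] and [1, 22]
    Split: [1, 22] -> [1] and [22]
    Merge: [1] + [22] -> [1, 22]
  Merge: [25] + [1, 22] -> [1, 22, 25]
Merge: [22, 22, 28] + [1, 22, 25] -> [1, 22, 22, 22, 25, 28]

Final sorted array: [1, 22, 22, 22, 25, 28]

The merge sort proceeds by recursively splitting the array and merging sorted halves.
After all merges, the sorted array is [1, 22, 22, 22, 25, 28].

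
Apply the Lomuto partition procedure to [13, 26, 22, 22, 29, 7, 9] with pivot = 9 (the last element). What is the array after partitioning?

Lomuto partition with pivot = 9:

Initial array: [13, 26, 22, 22, 29, 7, 9]

arr[0]=13 > 9: no swap
arr[1]=26 > 9: no swap
arr[2]=22 > 9: no swap
arr[3]=22 > 9: no swap
arr[4]=29 > 9: no swap
arr[5]=7 <= 9: swap with position 0, array becomes [7, 26, 22, 22, 29, 13, 9]

Place pivot at position 1: [7, 9, 22, 22, 29, 13, 26]
Pivot position: 1

After partitioning with pivot 9, the array becomes [7, 9, 22, 22, 29, 13, 26]. The pivot is placed at index 1. All elements to the left of the pivot are <= 9, and all elements to the right are > 9.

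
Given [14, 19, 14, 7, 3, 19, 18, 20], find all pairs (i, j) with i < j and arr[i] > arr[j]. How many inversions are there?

Finding inversions in [14, 19, 14, 7, 3, 19, 18, 20]:

(0, 3): arr[0]=14 > arr[3]=7
(0, 4): arr[0]=14 > arr[4]=3
(1, 2): arr[1]=19 > arr[2]=14
(1, 3): arr[1]=19 > arr[3]=7
(1, 4): arr[1]=19 > arr[4]=3
(1, 6): arr[1]=19 > arr[6]=18
(2, 3): arr[2]=14 > arr[3]=7
(2, 4): arr[2]=14 > arr[4]=3
(3, 4): arr[3]=7 > arr[4]=3
(5, 6): arr[5]=19 > arr[6]=18

Total inversions: 10

The array has 10 inversion(s): (0,3), (0,4), (1,2), (1,3), (1,4), (1,6), (2,3), (2,4), (3,4), (5,6). Each pair (i,j) satisfies i < j and arr[i] > arr[j].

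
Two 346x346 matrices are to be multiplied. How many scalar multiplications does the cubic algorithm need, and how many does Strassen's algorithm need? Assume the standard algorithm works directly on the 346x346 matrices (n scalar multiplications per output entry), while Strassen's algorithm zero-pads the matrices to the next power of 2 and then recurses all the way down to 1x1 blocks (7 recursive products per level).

Matrix multiplication for 346x346 matrices:

Strassen's algorithm requires power-of-2 dimensions. Pad 346x346 to 512x512 (next power of 2).

Standard algorithm: 346^3 = 41421736 multiplications
Strassen's algorithm: 7^(log2(512)) = 7^9 = 40353607 multiplications
Savings: 41421736 - 40353607 = 1068129 multiplications

Standard: 41421736 multiplications (346^3). Strassen: 40353607 multiplications (7^9, after padding to 512x512). Strassen reduces 8 recursive multiplications to 7 at each level.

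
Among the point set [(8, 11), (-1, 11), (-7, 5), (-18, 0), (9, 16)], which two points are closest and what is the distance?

Computing all pairwise distances among 5 points:

d((8, 11), (-1, 11)) = 9.0
d((8, 11), (-7, 5)) = 16.1555
d((8, 11), (-18, 0)) = 28.2312
d((8, 11), (9, 16)) = 5.099 <-- minimum
d((-1, 11), (-7, 5)) = 8.4853
d((-1, 11), (-18, 0)) = 20.2485
d((-1, 11), (9, 16)) = 11.1803
d((-7, 5), (-18, 0)) = 12.083
d((-7, 5), (9, 16)) = 19.4165
d((-18, 0), (9, 16)) = 31.3847

Closest pair: (8, 11) and (9, 16) with distance 5.099

The closest pair is (8, 11) and (9, 16) with Euclidean distance 5.099. For 5 points, brute-force pairwise comparison is shown above. For large n, the divide-and-conquer algorithm (sort by x, recurse on halves, check the dividing strip) achieves O(n log n).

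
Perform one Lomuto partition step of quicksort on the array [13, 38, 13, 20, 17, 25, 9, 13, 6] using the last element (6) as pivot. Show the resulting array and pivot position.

Lomuto partition with pivot = 6:

Initial array: [13, 38, 13, 20, 17, 25, 9, 13, 6]

arr[0]=13 > 6: no swap
arr[1]=38 > 6: no swap
arr[2]=13 > 6: no swap
arr[3]=20 > 6: no swap
arr[4]=17 > 6: no swap
arr[5]=25 > 6: no swap
arr[6]=9 > 6: no swap
arr[7]=13 > 6: no swap

Place pivot at position 0: [6, 38, 13, 20, 17, 25, 9, 13, 13]
Pivot position: 0

After partitioning with pivot 6, the array becomes [6, 38, 13, 20, 17, 25, 9, 13, 13]. The pivot is placed at index 0. All elements to the left of the pivot are <= 6, and all elements to the right are > 6.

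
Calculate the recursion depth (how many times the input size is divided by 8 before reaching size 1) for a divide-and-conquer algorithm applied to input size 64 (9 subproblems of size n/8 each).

For divide and conquer with division factor 8:

Problem sizes at each level:
Level 0: 64
Level 1: 8
Level 2: 1

The root is level 0 and the size-1 base case is level 2 (the tree spans levels 0 through 2, i.e. 3 levels counting the root), so the depth is the number of divisions: log_8(64) = 2

The recursion tree depth is log_8(64) = 2. At each level, the problem size is divided by 8, so it takes 2 divisions to reduce to a base case of size 1. The algorithm makes 9 recursive calls at each level.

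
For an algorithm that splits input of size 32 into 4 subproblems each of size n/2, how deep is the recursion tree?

For divide and conquer with division factor 2:

Problem sizes at each level:
Level 0: 32
Level 1: 16
Level 2: 8
Level 3: 4
Level 4: 2
Level 5: 1

The root is level 0 and the size-1 base case is level 5 (the tree spans levels 0 through 5, i.e. 6 levels counting the root), so the depth is the number of divisions: log_2(32) = 5

The recursion tree depth is log_2(32) = 5. At each level, the problem size is divided by 2, so it takes 5 divisions to reduce to a base case of size 1. The algorithm makes 4 recursive calls at each level.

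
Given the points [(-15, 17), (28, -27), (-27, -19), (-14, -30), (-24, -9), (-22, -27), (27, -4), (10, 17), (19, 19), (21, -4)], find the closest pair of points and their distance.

Computing all pairwise distances among 10 points:

d((-15, 17), (28, -27)) = 61.5224
d((-15, 17), (-27, -19)) = 37.9473
d((-15, 17), (-14, -30)) = 47.0106
d((-15, 17), (-24, -9)) = 27.5136
d((-15, 17), (-22, -27)) = 44.5533
d((-15, 17), (27, -4)) = 46.9574
d((-15, 17), (10, 17)) = 25.0
d((-15, 17), (19, 19)) = 34.0588
d((-15, 17), (21, -4)) = 41.6773
d((28, -27), (-27, -19)) = 55.5788
d((28, -27), (-14, -30)) = 42.107
d((28, -27), (-24, -9)) = 55.0273
d((28, -27), (-22, -27)) = 50.0
d((28, -27), (27, -4)) = 23.0217
d((28, -27), (10, 17)) = 47.5395
d((28, -27), (19, 19)) = 46.8722
d((28, -27), (21, -4)) = 24.0416
d((-27, -19), (-14, -30)) = 17.0294
d((-27, -19), (-24, -9)) = 10.4403
d((-27, -19), (-22, -27)) = 9.434
d((-27, -19), (27, -4)) = 56.0446
d((-27, -19), (10, 17)) = 51.6236
d((-27, -19), (19, 19)) = 59.6657
d((-27, -19), (21, -4)) = 50.2892
d((-14, -30), (-24, -9)) = 23.2594
d((-14, -30), (-22, -27)) = 8.544
d((-14, -30), (27, -4)) = 48.5489
d((-14, -30), (10, 17)) = 52.7731
d((-14, -30), (19, 19)) = 59.0762
d((-14, -30), (21, -4)) = 43.6005
d((-24, -9), (-22, -27)) = 18.1108
d((-24, -9), (27, -4)) = 51.2445
d((-24, -9), (10, 17)) = 42.8019
d((-24, -9), (19, 19)) = 51.3128
d((-24, -9), (21, -4)) = 45.2769
d((-22, -27), (27, -4)) = 54.1295
d((-22, -27), (10, 17)) = 54.4059
d((-22, -27), (19, 19)) = 61.6198
d((-22, -27), (21, -4)) = 48.7647
d((27, -4), (10, 17)) = 27.0185
d((27, -4), (19, 19)) = 24.3516
d((27, -4), (21, -4)) = 6.0 <-- minimum
d((10, 17), (19, 19)) = 9.2195
d((10, 17), (21, -4)) = 23.7065
d((19, 19), (21, -4)) = 23.0868

Closest pair: (27, -4) and (21, -4) with distance 6.0

The closest pair is (27, -4) and (21, -4) with Euclidean distance 6.0. For 10 points, brute-force pairwise comparison is shown above. For large n, the divide-and-conquer algorithm (sort by x, recurse on halves, check the dividing strip) achieves O(n log n).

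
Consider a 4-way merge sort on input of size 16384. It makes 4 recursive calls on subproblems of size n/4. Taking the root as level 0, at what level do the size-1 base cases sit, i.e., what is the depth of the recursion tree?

For divide and conquer with division factor 4:

Problem sizes at each level:
Level 0: 16384
Level 1: 4096
Level 2: 1024
Level 3: 256
Level 4: 64
Level 5: 16
Level 6: 4
Level 7: 1

The root is level 0 and the size-1 base case is level 7 (the tree spans levels 0 through 7, i.e. 8 levels counting the root), so the depth is the number of divisions: log_4(16384) = 7

The recursion tree depth is log_4(16384) = 7. At each level, the problem size is divided by 4, so it takes 7 divisions to reduce to a base case of size 1. The algorithm makes 4 recursive calls at each level.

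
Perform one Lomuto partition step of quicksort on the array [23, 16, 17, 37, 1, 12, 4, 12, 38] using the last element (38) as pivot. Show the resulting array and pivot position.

Lomuto partition with pivot = 38:

Initial array: [23, 16, 17, 37, 1, 12, 4, 12, 38]

arr[0]=23 <= 38: swap with position 0, array becomes [23, 16, 17, 37, 1, 12, 4, 12, 38]
arr[1]=16 <= 38: swap with position 1, array becomes [23, 16, 17, 37, 1, 12, 4, 12, 38]
arr[2]=17 <= 38: swap with position 2, array becomes [23, 16, 17, 37, 1, 12, 4, 12, 38]
arr[3]=37 <= 38: swap with position 3, array becomes [23, 16, 17, 37, 1, 12, 4, 12, 38]
arr[4]=1 <= 38: swap with position 4, array becomes [23, 16, 17, 37, 1, 12, 4, 12, 38]
arr[5]=12 <= 38: swap with position 5, array becomes [23, 16, 17, 37, 1, 12, 4, 12, 38]
arr[6]=4 <= 38: swap with position 6, array becomes [23, 16, 17, 37, 1, 12, 4, 12, 38]
arr[7]=12 <= 38: swap with position 7, array becomes [23, 16, 17, 37, 1, 12, 4, 12, 38]

Place pivot at position 8: [23, 16, 17, 37, 1, 12, 4, 12, 38]
Pivot position: 8

After partitioning with pivot 38, the array becomes [23, 16, 17, 37, 1, 12, 4, 12, 38]. The pivot is placed at index 8. All elements to the left of the pivot are <= 38, and all elements to the right are > 38.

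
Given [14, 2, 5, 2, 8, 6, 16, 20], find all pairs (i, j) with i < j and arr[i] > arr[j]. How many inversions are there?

Finding inversions in [14, 2, 5, 2, 8, 6, 16, 20]:

(0, 1): arr[0]=14 > arr[1]=2
(0, 2): arr[0]=14 > arr[2]=5
(0, 3): arr[0]=14 > arr[3]=2
(0, 4): arr[0]=14 > arr[4]=8
(0, 5): arr[0]=14 > arr[5]=6
(2, 3): arr[2]=5 > arr[3]=2
(4, 5): arr[4]=8 > arr[5]=6

Total inversions: 7

The array has 7 inversion(s): (0,1), (0,2), (0,3), (0,4), (0,5), (2,3), (4,5). Each pair (i,j) satisfies i < j and arr[i] > arr[j].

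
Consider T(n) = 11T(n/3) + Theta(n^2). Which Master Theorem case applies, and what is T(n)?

Master Theorem for T(n) = 11T(n/3) + O(n^2):

a = 11, b = 3, c = 2
log_b(a) = log_3(11) = 2.1827

Case 1: c = 2 < log_3(11) = 2.1827
T(n) = O(n^(log_3 11))

For T(n) = 11T(n/3) + O(n^2): log_3(11) = 2.1827. This is Case 1 of the Master Theorem (c < log_b(a), work dominated by leaves), giving O(n^(log_3 11)).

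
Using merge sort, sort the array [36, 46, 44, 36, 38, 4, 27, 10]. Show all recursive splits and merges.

Merge sort trace:

Split: [36, 46, 44, 36, 38, 4, 27, 10] -> [36, 46, 44, 36] and [38, 4, 27, 10]
  Split: [36, 46, 44, 36] -> [36, 46] and [44, 36]
    Split: [36, 46] -> [36] and [46]
    Merge: [36] + [46] -> [36, 46]
    Split: [44, 36] -> [44] and [36]
    Merge: [44] + [36] -> [36, 44]
  Merge: [36, 46] + [36, 44] -> [36, 36, 44, 46]
  Split: [38, 4, 27, 10] -> [38, 4] and [27, 10]
    Split: [38, 4] -> [38] and [4]
    Merge: [38] + [4] -> [4, 38]
    Split: [27, 10] -> [27] and [10]
    Merge: [27] + [10] -> [10, 27]
  Merge: [4, 38] + [10, 27] -> [4, 10, 27, 38]
Merge: [36, 36, 44, 46] + [4, 10, 27, 38] -> [4, 10, 27, 36, 36, 38, 44, 46]

Final sorted array: [4, 10, 27, 36, 36, 38, 44, 46]

The merge sort proceeds by recursively splitting the array and merging sorted halves.
After all merges, the sorted array is [4, 10, 27, 36, 36, 38, 44, 46].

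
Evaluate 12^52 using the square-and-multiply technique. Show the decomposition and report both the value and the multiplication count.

Computing 12^52 by squaring (build up from 12^1; each line after the first costs one multiplication):

12^1 = 12
12^2 = (12^1)^2 = 12^2 = 144
12^3 = 12 * 12^2 = 12 * 144 = 1728
12^6 = (12^3)^2 = 1728^2 = 2985984
12^12 = (12^6)^2 = 2985984^2 = 8916100448256
12^13 = 12 * 12^12 = 12 * 8916100448256 = 106993205379072
12^26 = (12^13)^2 = 106993205379072^2 = 11447545997288281555215581184
12^52 = (12^26)^2 = 11447545997288281555215581184^2 = 131046309360030956735917227964932955078950997486894841856

Result: 131046309360030956735917227964932955078950997486894841856
Multiplications needed: 7 (7 lines after 12^1)

12^52 = 131046309360030956735917227964932955078950997486894841856. Using exponentiation by squaring, this requires 7 multiplications. The key idea: if the exponent is even, square the half-power; if odd, multiply by the base once.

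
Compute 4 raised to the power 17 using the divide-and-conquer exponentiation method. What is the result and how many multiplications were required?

Computing 4^17 by squaring (build up from 4^1; each line after the first costs one multiplication):

4^1 = 4
4^2 = (4^1)^2 = 4^2 = 16
4^4 = (4^2)^2 = 16^2 = 256
4^8 = (4^4)^2 = 256^2 = 65536
4^16 = (4^8)^2 = 65536^2 = 4294967296
4^17 = 4 * 4^16 = 4 * 4294967296 = 17179869184

Result: 17179869184
Multiplications needed: 5 (5 lines after 4^1)

4^17 = 17179869184. Using exponentiation by squaring, this requires 5 multiplications. The key idea: if the exponent is even, square the half-power; if odd, multiply by the base once.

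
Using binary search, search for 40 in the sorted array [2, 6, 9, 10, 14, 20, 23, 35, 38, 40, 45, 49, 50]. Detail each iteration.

Binary search for 40 in [2, 6, 9, 10, 14, 20, 23, 35, 38, 40, 45, 49, 50]:

lo=0, hi=12, mid=6, arr[mid]=23 -> 23 < 40, search right half
lo=7, hi=12, mid=9, arr[mid]=40 -> Found target at index 9!

Binary search finds 40 at index 9 after 2 comparisons. The search repeatedly halves the search space by comparing with the middle element.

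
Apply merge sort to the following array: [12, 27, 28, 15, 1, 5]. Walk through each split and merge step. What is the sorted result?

Merge sort trace:

Split: [12, 27, 28, 15, 1, 5] -> [12, 27, 28] and [15, 1, 5]
  Split: [12, 27, 28] -> [12] and [27, 28]
    Split: [27, 28] -> [27] and [28]
    Merge: [27] + [28] -> [27, 28]
  Merge: [12] + [27, 28] -> [12, 27, 28]
  Split: [15, 1, 5] -> [15] and [1, 5]
    Split: [1, 5] -> [1] and [5]
    Merge: [1] + [5] -> [1, 5]
  Merge: [15] + [1, 5] -> [1, 5, 15]
Merge: [12, 27, 28] + [1, 5, 15] -> [1, 5, 12, 15, 27, 28]

Final sorted array: [1, 5, 12, 15, 27, 28]

The merge sort proceeds by recursively splitting the array and merging sorted halves.
After all merges, the sorted array is [1, 5, 12, 15, 27, 28].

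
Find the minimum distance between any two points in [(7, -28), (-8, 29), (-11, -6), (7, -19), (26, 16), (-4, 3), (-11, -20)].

Computing all pairwise distances among 7 points:

d((7, -28), (-8, 29)) = 58.9406
d((7, -28), (-11, -6)) = 28.4253
d((7, -28), (7, -19)) = 9.0 <-- minimum
d((7, -28), (26, 16)) = 47.927
d((7, -28), (-4, 3)) = 32.8938
d((7, -28), (-11, -20)) = 19.6977
d((-8, 29), (-11, -6)) = 35.1283
d((-8, 29), (7, -19)) = 50.2892
d((-8, 29), (26, 16)) = 36.4005
d((-8, 29), (-4, 3)) = 26.3059
d((-8, 29), (-11, -20)) = 49.0918
d((-11, -6), (7, -19)) = 22.2036
d((-11, -6), (26, 16)) = 43.0465
d((-11, -6), (-4, 3)) = 11.4018
d((-11, -6), (-11, -20)) = 14.0
d((7, -19), (26, 16)) = 39.8246
d((7, -19), (-4, 3)) = 24.5967
d((7, -19), (-11, -20)) = 18.0278
d((26, 16), (-4, 3)) = 32.6956
d((26, 16), (-11, -20)) = 51.6236
d((-4, 3), (-11, -20)) = 24.0416

Closest pair: (7, -28) and (7, -19) with distance 9.0

The closest pair is (7, -28) and (7, -19) with Euclidean distance 9.0. For 7 points, brute-force pairwise comparison is shown above. For large n, the divide-and-conquer algorithm (sort by x, recurse on halves, check the dividing strip) achieves O(n log n).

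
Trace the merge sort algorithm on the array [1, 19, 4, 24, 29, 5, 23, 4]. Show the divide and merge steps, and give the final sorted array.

Merge sort trace:

Split: [1, 19, 4, 24, 29, 5, 23, 4] -> [1, 19, 4, 24] and [29, 5, 23, 4]
  Split: [1, 19, 4, 24] -> [1, 19] and [4, 24]
    Split: [1, 19] -> [1] and [19]
    Merge: [1] + [19] -> [1, 19]
    Split: [4, 24] -> [4] and [24]
    Merge: [4] + [24] -> [4, 24]
  Merge: [1, 19] + [4, 24] -> [1, 4, 19, 24]
  Split: [29, 5, 23, 4] -> [29, 5] and [23, 4]
    Split: [29, 5] -> [29] and [5]
    Merge: [29] + [5] -> [5, 29]
    Split: [23, 4] -> [23] and [4]
    Merge: [23] + [4] -> [4, 23]
  Merge: [5, 29] + [4, 23] -> [4, 5, 23, 29]
Merge: [1, 4, 19, 24] + [4, 5, 23, 29] -> [1, 4, 4, 5, 19, 23, 24, 29]

Final sorted array: [1, 4, 4, 5, 19, 23, 24, 29]

The merge sort proceeds by recursively splitting the array and merging sorted halves.
After all merges, the sorted array is [1, 4, 4, 5, 19, 23, 24, 29].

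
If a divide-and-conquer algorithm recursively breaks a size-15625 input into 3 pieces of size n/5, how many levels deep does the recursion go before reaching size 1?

For divide and conquer with division factor 5:

Problem sizes at each level:
Level 0: 15625
Level 1: 3125
Level 2: 625
Level 3: 125
Level 4: 25
Level 5: 5
Level 6: 1

The root is level 0 and the size-1 base case is level 6 (the tree spans levels 0 through 6, i.e. 7 levels counting the root), so the depth is the number of divisions: log_5(15625) = 6

The recursion tree depth is log_5(15625) = 6. At each level, the problem size is divided by 5, so it takes 6 divisions to reduce to a base case of size 1. The algorithm makes 3 recursive calls at each level.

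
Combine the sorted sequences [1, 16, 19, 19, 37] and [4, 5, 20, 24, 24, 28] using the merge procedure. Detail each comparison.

Merging process:

Compare 1 vs 4: take 1 from left. Merged: [1]
Compare 16 vs 4: take 4 from right. Merged: [1, 4]
Compare 16 vs 5: take 5 from right. Merged: [1, 4, 5]
Compare 16 vs 20: take 16 from left. Merged: [1, 4, 5, 16]
Compare 19 vs 20: take 19 from left. Merged: [1, 4, 5, 16, 19]
Compare 19 vs 20: take 19 from left. Merged: [1, 4, 5, 16, 19, 19]
Compare 37 vs 20: take 20 from right. Merged: [1, 4, 5, 16, 19, 19, 20]
Compare 37 vs 24: take 24 from right. Merged: [1, 4, 5, 16, 19, 19, 20, 24]
Compare 37 vs 24: take 24 from right. Merged: [1, 4, 5, 16, 19, 19, 20, 24, 24]
Compare 37 vs 28: take 28 from right. Merged: [1, 4, 5, 16, 19, 19, 20, 24, 24, 28]
Append remaining from left: [37]. Merged: [1, 4, 5, 16, 19, 19, 20, 24, 24, 28, 37]

Final merged array: [1, 4, 5, 16, 19, 19, 20, 24, 24, 28, 37]
Total comparisons: 10

The merged array is [1, 4, 5, 16, 19, 19, 20, 24, 24, 28, 37], requiring 10 comparisons. The merge step runs in O(n) time where n is the total number of elements.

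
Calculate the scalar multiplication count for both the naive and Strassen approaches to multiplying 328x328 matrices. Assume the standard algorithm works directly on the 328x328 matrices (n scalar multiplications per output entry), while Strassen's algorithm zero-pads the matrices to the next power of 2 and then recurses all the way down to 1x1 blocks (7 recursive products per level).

Matrix multiplication for 328x328 matrices:

Strassen's algorithm requires power-of-2 dimensions. Pad 328x328 to 512x512 (next power of 2).

Standard algorithm: 328^3 = 35287552 multiplications
Strassen's algorithm: 7^(log2(512)) = 7^9 = 40353607 multiplications
Difference: 35287552 - 40353607 = -5066055 (Strassen uses MORE here due to padding overhead — for small or just-over-power-of-2 n, padding can outweigh the per-level savings)

Standard: 35287552 multiplications (328^3). Strassen: 40353607 multiplications (7^9, after padding to 512x512). Strassen reduces 8 recursive multiplications to 7 at each level.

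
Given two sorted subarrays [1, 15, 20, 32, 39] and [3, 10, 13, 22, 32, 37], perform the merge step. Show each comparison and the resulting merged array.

Merging process:

Compare 1 vs 3: take 1 from left. Merged: [1]
Compare 15 vs 3: take 3 from right. Merged: [1, 3]
Compare 15 vs 10: take 10 from right. Merged: [1, 3, 10]
Compare 15 vs 13: take 13 from right. Merged: [1, 3, 10, 13]
Compare 15 vs 22: take 15 from left. Merged: [1, 3, 10, 13, 15]
Compare 20 vs 22: take 20 from left. Merged: [1, 3, 10, 13, 15, 20]
Compare 32 vs 22: take 22 from right. Merged: [1, 3, 10, 13, 15, 20, 22]
Compare 32 vs 32: take 32 from left. Merged: [1, 3, 10, 13, 15, 20, 22, 32]
Compare 39 vs 32: take 32 from right. Merged: [1, 3, 10, 13, 15, 20, 22, 32, 32]
Compare 39 vs 37: take 37 from right. Merged: [1, 3, 10, 13, 15, 20, 22, 32, 32, 37]
Append remaining from left: [39]. Merged: [1, 3, 10, 13, 15, 20, 22, 32, 32, 37, 39]

Final merged array: [1, 3, 10, 13, 15, 20, 22, 32, 32, 37, 39]
Total comparisons: 10

The merged array is [1, 3, 10, 13, 15, 20, 22, 32, 32, 37, 39], requiring 10 comparisons. The merge step runs in O(n) time where n is the total number of elements.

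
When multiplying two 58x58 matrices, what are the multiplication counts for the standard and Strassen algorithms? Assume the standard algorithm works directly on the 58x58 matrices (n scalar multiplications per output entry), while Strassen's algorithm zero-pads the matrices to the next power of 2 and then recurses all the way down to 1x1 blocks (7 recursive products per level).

Matrix multiplication for 58x58 matrices:

Strassen's algorithm requires power-of-2 dimensions. Pad 58x58 to 64x64 (next power of 2).

Standard algorithm: 58^3 = 195112 multiplications
Strassen's algorithm: 7^(log2(64)) = 7^6 = 117649 multiplications
Savings: 195112 - 117649 = 77463 multiplications

Standard: 195112 multiplications (58^3). Strassen: 117649 multiplications (7^6, after padding to 64x64). Strassen reduces 8 recursive multiplications to 7 at each level.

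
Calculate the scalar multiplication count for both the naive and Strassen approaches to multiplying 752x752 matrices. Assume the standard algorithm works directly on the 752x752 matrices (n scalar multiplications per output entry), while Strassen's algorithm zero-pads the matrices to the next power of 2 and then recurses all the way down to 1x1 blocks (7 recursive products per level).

Matrix multiplication for 752x752 matrices:

Strassen's algorithm requires power-of-2 dimensions. Pad 752x752 to 1024x1024 (next power of 2).

Standard algorithm: 752^3 = 425259008 multiplications
Strassen's algorithm: 7^(log2(1024)) = 7^10 = 282475249 multiplications
Savings: 425259008 - 282475249 = 142783759 multiplications

Standard: 425259008 multiplications (752^3). Strassen: 282475249 multiplications (7^10, after padding to 1024x1024). Strassen reduces 8 recursive multiplications to 7 at each level.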